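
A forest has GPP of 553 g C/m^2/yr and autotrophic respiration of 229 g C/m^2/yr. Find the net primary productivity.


NPP = GPP - Ra = 553 - 229 = 324 g C/m^2/yr

324 g C/m^2/yr


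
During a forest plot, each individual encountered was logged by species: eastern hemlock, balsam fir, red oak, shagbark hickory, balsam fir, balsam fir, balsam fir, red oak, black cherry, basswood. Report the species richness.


Total individuals logged = 10
Distinct species (count of individuals): eastern hemlock (1), balsam fir (4), red oak (2), shagbark hickory (1), black cherry (1), basswood (1)
Species richness = number of distinct species = 6

6


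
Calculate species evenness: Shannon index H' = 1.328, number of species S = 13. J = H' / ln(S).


ln(13) = 2.56495
J = H' / ln(S) = 1.328 / 2.56495 = 0.517749 ≈ 0.5177

0.5177


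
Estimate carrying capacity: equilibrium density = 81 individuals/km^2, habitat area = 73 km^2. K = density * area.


K = 81 * 73 = 5913 individuals

5913 individuals


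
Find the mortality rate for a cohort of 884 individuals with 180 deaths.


Mortality rate = 180 / 884 = 0.203620 ≈ 0.2036

0.2036


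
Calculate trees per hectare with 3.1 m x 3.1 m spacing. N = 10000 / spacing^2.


N = 10000 / 3.1^2 = 10000 / 9.61 = 1040.58 ≈ 1041 trees/ha

1041 trees/ha


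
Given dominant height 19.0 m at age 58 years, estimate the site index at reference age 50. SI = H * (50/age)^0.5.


50/58 = 0.862069
(0.862069)^0.5 = 0.928477
SI = 19.0 * 0.928477 = 17.6411 ≈ 17.6 m

17.6 m


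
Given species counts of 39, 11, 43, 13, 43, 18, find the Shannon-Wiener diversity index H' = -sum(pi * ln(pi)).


Total N = 39 + 11 + 43 + 13 + 43 + 18 = 167
Per-species terms:
  p = 39/167 = 0.233533; ln(p) = -1.454432; p*ln(p) = 0.233533 * (-1.454432) = -0.339658
  p = 11/167 = 0.065868; ln(p) = -2.720103; p*ln(p) = 0.065868 * (-2.720103) = -0.179168
  p = 43/167 = 0.257485; ln(p) = -1.356794; p*ln(p) = 0.257485 * (-1.356794) = -0.349354
  p = 13/167 = 0.077844; ln(p) = -2.553048; p*ln(p) = 0.077844 * (-2.553048) = -0.198739
  p = 43/167 = 0.257485; ln(p) = -1.356794; p*ln(p) = 0.257485 * (-1.356794) = -0.349354
  p = 18/167 = 0.107784; ln(p) = -2.227626; p*ln(p) = 0.107784 * (-2.227626) = -0.240102
sum(p*ln(p)) = (-0.339658) + (-0.179168) + (-0.349354) + (-0.198739) + (-0.349354) + (-0.240102) = -1.656375
H' = -(-1.656375) = 1.656375 ≈ 1.6564

1.6564


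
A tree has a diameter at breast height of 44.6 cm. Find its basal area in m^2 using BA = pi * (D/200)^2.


D/200 = 44.6/200 = 0.223 m
(D/200)^2 = 0.223^2 = 0.049729
BA = 3.141593 * 0.049729 = 0.156228 ≈ 0.1562 m^2

0.1562 m^2


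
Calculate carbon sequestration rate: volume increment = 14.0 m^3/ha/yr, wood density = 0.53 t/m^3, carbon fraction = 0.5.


C = 14.0 * 0.53 * 0.5 = 3.71 t C/ha/yr

3.71 t C/ha/yr


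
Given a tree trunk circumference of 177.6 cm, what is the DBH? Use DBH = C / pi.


DBH = C / pi = 177.6 / 3.141593 = 56.5318 ≈ 56.53 cm

56.53 cm


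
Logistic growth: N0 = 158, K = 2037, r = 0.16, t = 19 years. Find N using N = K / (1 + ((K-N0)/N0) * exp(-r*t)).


(K - N0)/N0 = (2037 - 158)/158 = 1879/158 = 11.8924
r*t = 0.16 * 19 = 3.04; exp(-3.04) = 0.0478349
11.8924 * 0.0478349 = 0.568872
1 + 0.568872 = 1.56887
N = 2037 / 1.56887 = 1298.39 ≈ 1298

1298


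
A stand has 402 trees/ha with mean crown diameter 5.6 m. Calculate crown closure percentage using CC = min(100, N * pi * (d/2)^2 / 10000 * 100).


(d/2)^2 = (5.6/2)^2 = 2.8^2 = 7.84
Crown area = 3.141593 * 7.84 = 24.6301 m^2
N * area / 10000 * 100 = 402 * 24.6301 / 10000 * 100 = 99.0130
CC = min(100, 99.0130) = 99.0130 ≈ 99.0%

99.0%


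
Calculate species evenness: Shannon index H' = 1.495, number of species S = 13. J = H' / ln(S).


ln(13) = 2.56495
J = H' / ln(S) = 1.495 / 2.56495 = 0.582857 ≈ 0.5829

0.5829


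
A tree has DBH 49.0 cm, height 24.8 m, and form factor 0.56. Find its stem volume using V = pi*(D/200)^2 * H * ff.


(D/200)^2 = (49.0/200)^2 = 0.245^2 = 0.060025
BA = 3.141593 * 0.060025 = 0.188574 m^2
V = 0.188574 * 24.8 * 0.56 = 2.61892 ≈ 2.619 m^3

2.619 m^3


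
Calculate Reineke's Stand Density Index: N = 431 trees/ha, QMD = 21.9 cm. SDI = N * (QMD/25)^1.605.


QMD/25 = 21.9/25 = 0.876
(0.876)^1.605 = exp(1.605 * ln(0.876)) = exp(1.605 * (-0.132389)) = exp(-0.212484) = 0.808573
SDI = 431 * 0.808573 = 348.495 ≈ 348

348


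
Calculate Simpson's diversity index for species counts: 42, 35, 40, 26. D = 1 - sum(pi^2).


Total N = 42 + 35 + 40 + 26 = 143
Per-species terms:
  p = 42/143 = 0.293706; p^2 = 0.293706^2 = 0.086263
  p = 35/143 = 0.244755; p^2 = 0.244755^2 = 0.059905
  p = 40/143 = 0.279720; p^2 = 0.279720^2 = 0.078243
  p = 26/143 = 0.181818; p^2 = 0.181818^2 = 0.033058
sum(p^2) = 0.086263 + 0.059905 + 0.078243 + 0.033058 = 0.257469
D = 1 - 0.257469 = 0.742531 ≈ 0.7425

0.7425


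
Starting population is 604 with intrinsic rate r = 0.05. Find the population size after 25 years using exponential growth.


r*t = 0.05 * 25 = 1.25
exp(1.25) = 3.49034
N = 604 * 3.49034 = 2108.17 ≈ 2108

2108


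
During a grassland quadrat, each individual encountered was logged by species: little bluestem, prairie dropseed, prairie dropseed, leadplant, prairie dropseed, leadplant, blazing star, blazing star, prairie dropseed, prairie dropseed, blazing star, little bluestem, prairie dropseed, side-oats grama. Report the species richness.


Total individuals logged = 14
Distinct species (count of individuals): little bluestem (2), prairie dropseed (6), leadplant (2), blazing star (3), side-oats grama (1)
Species richness = number of distinct species = 5

5


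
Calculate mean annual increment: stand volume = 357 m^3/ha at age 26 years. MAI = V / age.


MAI = 357 / 26 = 13.7308 ≈ 13.73 m^3/ha/yr

13.73 m^3/ha/yr


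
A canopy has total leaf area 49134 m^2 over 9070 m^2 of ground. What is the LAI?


LAI = 49134 / 9070 = 5.4172 ≈ 5.42

5.42


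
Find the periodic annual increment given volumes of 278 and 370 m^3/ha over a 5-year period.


PAI = (V2 - V1) / period = (370 - 278) / 5 = 92 / 5 = 18.40 m^3/ha/yr

18.40 m^3/ha/yr


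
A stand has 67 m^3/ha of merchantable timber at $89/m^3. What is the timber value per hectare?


Value = 67 * 89 = $5963/ha

$5963/ha


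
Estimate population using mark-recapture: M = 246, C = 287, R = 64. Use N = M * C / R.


N = M * C / R = 246 * 287 / 64 = 70602 / 64 = 1103.16 ≈ 1103

1103 individuals


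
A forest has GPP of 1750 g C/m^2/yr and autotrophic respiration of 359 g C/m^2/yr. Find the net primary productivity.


NPP = GPP - Ra = 1750 - 359 = 1391 g C/m^2/yr

1391 g C/m^2/yr


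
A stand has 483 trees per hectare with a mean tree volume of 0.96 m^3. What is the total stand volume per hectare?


V_stand = 483 * 0.96 = 463.68 ≈ 463.7 m^3/ha

463.7 m^3/ha


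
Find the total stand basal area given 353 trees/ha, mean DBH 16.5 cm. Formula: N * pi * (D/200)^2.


(D/200)^2 = (16.5/200)^2 = 0.0825^2 = 0.00680625
Individual BA = 3.141593 * 0.00680625 = 0.0213825 m^2
Stand BA = 353 * 0.0213825 = 7.54802 ≈ 7.55 m^2/ha

7.55 m^2/ha


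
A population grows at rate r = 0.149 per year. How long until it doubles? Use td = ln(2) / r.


td = ln(2) / 0.149 = 0.693147 / 0.149 = 4.65199 ≈ 4.7 years

4.7 years


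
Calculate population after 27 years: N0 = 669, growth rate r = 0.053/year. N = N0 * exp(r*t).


r*t = 0.053 * 27 = 1.431
exp(1.431) = 4.18288
N = 669 * 4.18288 = 2798.35 ≈ 2798

2798


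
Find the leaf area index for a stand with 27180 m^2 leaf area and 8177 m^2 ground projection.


LAI = 27180 / 8177 = 3.3240 ≈ 3.32

3.32


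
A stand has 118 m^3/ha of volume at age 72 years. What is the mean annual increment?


MAI = 118 / 72 = 1.6389 ≈ 1.64 m^3/ha/yr

1.64 m^3/ha/yr


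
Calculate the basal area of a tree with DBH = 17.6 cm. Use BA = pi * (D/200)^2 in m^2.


D/200 = 17.6/200 = 0.088 m
(D/200)^2 = 0.088^2 = 0.007744
BA = 3.141593 * 0.007744 = 0.0243285 ≈ 0.0243 m^2

0.0243 m^2


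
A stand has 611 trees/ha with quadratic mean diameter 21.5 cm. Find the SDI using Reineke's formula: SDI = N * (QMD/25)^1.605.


QMD/25 = 21.5/25 = 0.86
(0.86)^1.605 = exp(1.605 * ln(0.86)) = exp(1.605 * (-0.150823)) = exp(-0.242071) = 0.785000
SDI = 611 * 0.785000 = 479.635 ≈ 480

480


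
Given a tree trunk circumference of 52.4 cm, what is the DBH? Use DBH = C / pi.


DBH = C / pi = 52.4 / 3.141593 = 16.6794 ≈ 16.68 cm

16.68 cm


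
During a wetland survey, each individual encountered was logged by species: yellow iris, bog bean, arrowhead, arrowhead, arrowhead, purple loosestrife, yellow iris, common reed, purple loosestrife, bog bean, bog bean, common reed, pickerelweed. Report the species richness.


Total individuals logged = 13
Distinct species (count of individuals): yellow iris (2), bog bean (3), arrowhead (3), purple loosestrife (2), common reed (2), pickerelweed (1)
Species richness = number of distinct species = 6

6


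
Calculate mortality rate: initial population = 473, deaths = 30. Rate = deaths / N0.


Mortality rate = 30 / 473 = 0.063425 ≈ 0.0634

0.0634


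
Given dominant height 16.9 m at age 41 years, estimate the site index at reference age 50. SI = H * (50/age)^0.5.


50/41 = 1.21951
(1.21951)^0.5 = 1.10431
SI = 16.9 * 1.10431 = 18.6628 ≈ 18.7 m

18.7 m


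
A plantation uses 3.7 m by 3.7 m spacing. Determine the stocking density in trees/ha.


N = 10000 / 3.7^2 = 10000 / 13.69 = 730.460 ≈ 730 trees/ha

730 trees/ha


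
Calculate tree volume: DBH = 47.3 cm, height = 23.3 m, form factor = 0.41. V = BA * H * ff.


(D/200)^2 = (47.3/200)^2 = 0.2365^2 = 0.05593225
BA = 3.141593 * 0.05593225 = 0.175716 m^2
V = 0.175716 * 23.3 * 0.41 = 1.67861 ≈ 1.679 m^3

1.679 m^3


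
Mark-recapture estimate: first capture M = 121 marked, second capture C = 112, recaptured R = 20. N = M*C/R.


N = M * C / R = 121 * 112 / 20 = 13552 / 20 = 677.60 ≈ 678

678 individuals


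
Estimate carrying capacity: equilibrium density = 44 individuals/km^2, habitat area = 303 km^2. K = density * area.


K = 44 * 303 = 13332 individuals

13332 individuals


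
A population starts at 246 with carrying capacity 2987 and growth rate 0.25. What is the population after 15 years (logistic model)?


(K - N0)/N0 = (2987 - 246)/246 = 2741/246 = 11.1423
r*t = 0.25 * 15 = 3.75; exp(-3.75) = 0.0235177
11.1423 * 0.0235177 = 0.262041
1 + 0.262041 = 1.26204
N = 2987 / 1.26204 = 2366.80 ≈ 2367

2367


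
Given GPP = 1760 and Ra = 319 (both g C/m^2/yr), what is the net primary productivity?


NPP = GPP - Ra = 1760 - 319 = 1441 g C/m^2/yr

1441 g C/m^2/yr


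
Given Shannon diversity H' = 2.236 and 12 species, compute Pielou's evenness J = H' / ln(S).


ln(12) = 2.48491
J = H' / ln(S) = 2.236 / 2.48491 = 0.899831 ≈ 0.8998

0.8998


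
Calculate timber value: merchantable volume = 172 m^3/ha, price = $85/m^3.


Value = 172 * 85 = $14620/ha

$14620/ha


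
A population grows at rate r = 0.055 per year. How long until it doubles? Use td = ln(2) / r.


td = ln(2) / 0.055 = 0.693147 / 0.055 = 12.6027 ≈ 12.6 years

12.6 years


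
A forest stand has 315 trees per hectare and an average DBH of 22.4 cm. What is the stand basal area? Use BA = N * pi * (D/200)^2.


(D/200)^2 = (22.4/200)^2 = 0.112^2 = 0.012544
Individual BA = 3.141593 * 0.012544 = 0.0394081 m^2
Stand BA = 315 * 0.0394081 = 12.4136 ≈ 12.41 m^2/ha

12.41 m^2/ha


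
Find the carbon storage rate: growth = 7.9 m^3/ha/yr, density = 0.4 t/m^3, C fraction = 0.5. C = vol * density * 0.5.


C = 7.9 * 0.4 * 0.5 = 1.58 t C/ha/yr

1.58 t C/ha/yr


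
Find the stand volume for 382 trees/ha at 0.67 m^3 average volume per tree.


V_stand = 382 * 0.67 = 255.94 ≈ 255.9 m^3/ha

255.9 m^3/ha


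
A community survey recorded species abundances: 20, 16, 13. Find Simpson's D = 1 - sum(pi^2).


Total N = 20 + 16 + 13 = 49
Per-species terms:
  p = 20/49 = 0.408163; p^2 = 0.408163^2 = 0.166597
  p = 16/49 = 0.326531; p^2 = 0.326531^2 = 0.106622
  p = 13/49 = 0.265306; p^2 = 0.265306^2 = 0.070387
sum(p^2) = 0.166597 + 0.106622 + 0.070387 = 0.343606
D = 1 - 0.343606 = 0.656394 ≈ 0.6564

0.6564


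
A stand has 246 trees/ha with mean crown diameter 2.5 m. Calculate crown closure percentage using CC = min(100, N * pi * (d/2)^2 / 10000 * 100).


(d/2)^2 = (2.5/2)^2 = 1.25^2 = 1.5625
Crown area = 3.141593 * 1.5625 = 4.90874 m^2
N * area / 10000 * 100 = 246 * 4.90874 / 10000 * 100 = 12.0755
CC = min(100, 12.0755) = 12.0755 ≈ 12.1%

12.1%


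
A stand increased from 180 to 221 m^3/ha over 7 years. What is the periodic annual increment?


PAI = (V2 - V1) / period = (221 - 180) / 7 = 41 / 7 = 5.8571 ≈ 5.86 m^3/ha/yr

5.86 m^3/ha/yr


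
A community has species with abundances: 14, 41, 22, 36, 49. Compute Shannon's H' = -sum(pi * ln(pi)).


Total N = 14 + 41 + 22 + 36 + 49 = 162
Per-species terms:
  p = 14/162 = 0.086420; ln(p) = -2.448536; p*ln(p) = 0.086420 * (-2.448536) = -0.211602
  p = 41/162 = 0.253086; ln(p) = -1.374026; p*ln(p) = 0.253086 * (-1.374026) = -0.347747
  p = 22/162 = 0.135802; ln(p) = -1.996557; p*ln(p) = 0.135802 * (-1.996557) = -0.271136
  p = 36/162 = 0.222222; ln(p) = -1.504078; p*ln(p) = 0.222222 * (-1.504078) = -0.334239
  p = 49/162 = 0.302469; ln(p) = -1.195776; p*ln(p) = 0.302469 * (-1.195776) = -0.361685
sum(p*ln(p)) = (-0.211602) + (-0.347747) + (-0.271136) + (-0.334239) + (-0.361685) = -1.526409
H' = -(-1.526409) = 1.526409 ≈ 1.5264

1.5264


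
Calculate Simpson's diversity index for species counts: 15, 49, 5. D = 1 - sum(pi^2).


Total N = 15 + 49 + 5 = 69
Per-species terms:
  p = 15/69 = 0.217391; p^2 = 0.217391^2 = 0.047259
  p = 49/69 = 0.710145; p^2 = 0.710145^2 = 0.504306
  p = 5/69 = 0.072464; p^2 = 0.072464^2 = 0.005251
sum(p^2) = 0.047259 + 0.504306 + 0.005251 = 0.556816
D = 1 - 0.556816 = 0.443184 ≈ 0.4432

0.4432


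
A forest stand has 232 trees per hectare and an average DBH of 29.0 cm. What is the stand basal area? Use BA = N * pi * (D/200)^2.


(D/200)^2 = (29.0/200)^2 = 0.145^2 = 0.021025
Individual BA = 3.141593 * 0.021025 = 0.0660520 m^2
Stand BA = 232 * 0.0660520 = 15.3241 ≈ 15.32 m^2/ha

15.32 m^2/ha


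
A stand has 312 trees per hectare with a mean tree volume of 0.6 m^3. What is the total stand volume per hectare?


V_stand = 312 * 0.6 = 187.2 m^3/ha

187.2 m^3/ha


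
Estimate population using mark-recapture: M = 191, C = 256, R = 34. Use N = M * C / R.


N = M * C / R = 191 * 256 / 34 = 48896 / 34 = 1438.12 ≈ 1438

1438 individuals


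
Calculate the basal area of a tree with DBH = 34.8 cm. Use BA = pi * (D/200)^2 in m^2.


D/200 = 34.8/200 = 0.174 m
(D/200)^2 = 0.174^2 = 0.030276
BA = 3.141593 * 0.030276 = 0.0951149 ≈ 0.0951 m^2

0.0951 m^2


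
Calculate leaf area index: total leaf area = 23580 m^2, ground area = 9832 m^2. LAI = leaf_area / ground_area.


LAI = 23580 / 9832 = 2.3983 ≈ 2.40

2.40


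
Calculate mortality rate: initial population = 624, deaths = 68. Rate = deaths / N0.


Mortality rate = 68 / 624 = 0.108974 ≈ 0.1090

0.1090


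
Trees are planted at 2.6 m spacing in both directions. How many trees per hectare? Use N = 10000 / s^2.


N = 10000 / 2.6^2 = 10000 / 6.76 = 1479.29 ≈ 1479 trees/ha

1479 trees/ha


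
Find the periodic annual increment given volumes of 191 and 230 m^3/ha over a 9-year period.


PAI = (V2 - V1) / period = (230 - 191) / 9 = 39 / 9 = 4.3333 ≈ 4.33 m^3/ha/yr

4.33 m^3/ha/yr


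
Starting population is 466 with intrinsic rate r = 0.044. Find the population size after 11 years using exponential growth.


r*t = 0.044 * 11 = 0.484
exp(0.484) = 1.62255
N = 466 * 1.62255 = 756.108 ≈ 756

756


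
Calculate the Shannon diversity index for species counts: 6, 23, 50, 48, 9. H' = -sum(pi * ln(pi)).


Total N = 6 + 23 + 50 + 48 + 9 = 136
Per-species terms:
  p = 6/136 = 0.044118; ln(p) = -3.120887; p*ln(p) = 0.044118 * (-3.120887) = -0.137687
  p = 23/136 = 0.169118; ln(p) = -1.777159; p*ln(p) = 0.169118 * (-1.777159) = -0.300550
  p = 50/136 = 0.367647; ln(p) = -1.000632; p*ln(p) = 0.367647 * (-1.000632) = -0.367879
  p = 48/136 = 0.352941; ln(p) = -1.041454; p*ln(p) = 0.352941 * (-1.041454) = -0.367572
  p = 9/136 = 0.066176; ln(p) = -2.715437; p*ln(p) = 0.066176 * (-2.715437) = -0.179697
sum(p*ln(p)) = (-0.137687) + (-0.300550) + (-0.367879) + (-0.367572) + (-0.179697) = -1.353385
H' = -(-1.353385) = 1.353385 ≈ 1.3534

1.3534


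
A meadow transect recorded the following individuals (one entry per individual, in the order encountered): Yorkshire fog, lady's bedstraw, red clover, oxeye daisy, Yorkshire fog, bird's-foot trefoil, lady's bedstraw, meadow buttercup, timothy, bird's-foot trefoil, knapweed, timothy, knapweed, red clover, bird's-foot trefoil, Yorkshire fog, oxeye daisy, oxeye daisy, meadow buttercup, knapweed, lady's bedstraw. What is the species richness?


Total individuals logged = 21
Distinct species (count of individuals): Yorkshire fog (3), lady's bedstraw (3), red clover (2), oxeye daisy (3), bird's-foot trefoil (3), meadow buttercup (2), timothy (2), knapweed (3)
Species richness = number of distinct species = 8

8


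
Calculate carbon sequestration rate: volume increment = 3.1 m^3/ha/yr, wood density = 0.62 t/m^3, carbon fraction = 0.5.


C = 3.1 * 0.62 * 0.5 = 0.961 ≈ 0.96 t C/ha/yr

0.96 t C/ha/yr


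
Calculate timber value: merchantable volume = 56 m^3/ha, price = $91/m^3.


Value = 56 * 91 = $5096/ha

$5096/ha


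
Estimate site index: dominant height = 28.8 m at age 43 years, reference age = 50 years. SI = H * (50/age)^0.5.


50/43 = 1.16279
(1.16279)^0.5 = 1.07833
SI = 28.8 * 1.07833 = 31.0559 ≈ 31.1 m

31.1 m


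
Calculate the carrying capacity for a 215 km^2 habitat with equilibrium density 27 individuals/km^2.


K = 27 * 215 = 5805 individuals

5805 individuals


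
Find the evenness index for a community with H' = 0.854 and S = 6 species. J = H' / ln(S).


ln(6) = 1.79176
J = H' / ln(S) = 0.854 / 1.79176 = 0.476626 ≈ 0.4766

0.4766


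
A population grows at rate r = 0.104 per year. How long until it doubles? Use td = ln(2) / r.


td = ln(2) / 0.104 = 0.693147 / 0.104 = 6.66488 ≈ 6.7 years

6.7 years


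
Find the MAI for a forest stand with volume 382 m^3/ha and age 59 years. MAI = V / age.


MAI = 382 / 59 = 6.4746 ≈ 6.47 m^3/ha/yr

6.47 m^3/ha/yr


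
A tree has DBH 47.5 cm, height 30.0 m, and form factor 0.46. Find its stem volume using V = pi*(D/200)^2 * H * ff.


(D/200)^2 = (47.5/200)^2 = 0.2375^2 = 0.05640625
BA = 3.141593 * 0.05640625 = 0.177205 m^2
V = 0.177205 * 30.0 * 0.46 = 2.44543 ≈ 2.445 m^3

2.445 m^3


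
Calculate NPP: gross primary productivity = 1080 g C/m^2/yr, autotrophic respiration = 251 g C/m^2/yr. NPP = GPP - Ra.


NPP = GPP - Ra = 1080 - 251 = 829 g C/m^2/yr

829 g C/m^2/yr


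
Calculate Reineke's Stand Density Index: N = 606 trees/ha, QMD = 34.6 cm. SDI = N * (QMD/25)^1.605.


QMD/25 = 34.6/25 = 1.384
(1.384)^1.605 = exp(1.605 * ln(1.384)) = exp(1.605 * 0.324978) = exp(0.521590) = 1.68470
SDI = 606 * 1.68470 = 1020.93 ≈ 1021

1021


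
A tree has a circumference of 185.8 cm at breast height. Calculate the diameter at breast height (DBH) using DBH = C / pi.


DBH = C / pi = 185.8 / 3.141593 = 59.1420 ≈ 59.14 cm

59.14 cm


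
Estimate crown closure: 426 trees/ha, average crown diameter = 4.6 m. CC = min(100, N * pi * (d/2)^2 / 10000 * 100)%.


(d/2)^2 = (4.6/2)^2 = 2.3^2 = 5.29
Crown area = 3.141593 * 5.29 = 16.6190 m^2
N * area / 10000 * 100 = 426 * 16.6190 / 10000 * 100 = 70.7969
CC = min(100, 70.7969) = 70.7969 ≈ 70.8%

70.8%


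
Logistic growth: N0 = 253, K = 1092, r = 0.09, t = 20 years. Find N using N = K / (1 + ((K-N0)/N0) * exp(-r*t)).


(K - N0)/N0 = (1092 - 253)/253 = 839/253 = 3.31621
r*t = 0.09 * 20 = 1.8; exp(-1.8) = 0.165299
3.31621 * 0.165299 = 0.548166
1 + 0.548166 = 1.54817
N = 1092 / 1.54817 = 705.349 ≈ 705

705


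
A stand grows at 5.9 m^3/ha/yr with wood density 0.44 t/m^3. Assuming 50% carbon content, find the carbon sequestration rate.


C = 5.9 * 0.44 * 0.5 = 1.298 ≈ 1.30 t C/ha/yr

1.30 t C/ha/yr


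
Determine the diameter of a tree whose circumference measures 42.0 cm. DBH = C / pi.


DBH = C / pi = 42.0 / 3.141593 = 13.3690 ≈ 13.37 cm

13.37 cm


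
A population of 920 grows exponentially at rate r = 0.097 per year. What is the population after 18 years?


r*t = 0.097 * 18 = 1.746
exp(1.746) = 5.73163
N = 920 * 5.73163 = 5273.10 ≈ 5273

5273


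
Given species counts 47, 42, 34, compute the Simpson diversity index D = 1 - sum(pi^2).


Total N = 47 + 42 + 34 = 123
Per-species terms:
  p = 47/123 = 0.382114; p^2 = 0.382114^2 = 0.146011
  p = 42/123 = 0.341463; p^2 = 0.341463^2 = 0.116597
  p = 34/123 = 0.276423; p^2 = 0.276423^2 = 0.076410
sum(p^2) = 0.146011 + 0.116597 + 0.076410 = 0.339018
D = 1 - 0.339018 = 0.660982 ≈ 0.6610

0.6610


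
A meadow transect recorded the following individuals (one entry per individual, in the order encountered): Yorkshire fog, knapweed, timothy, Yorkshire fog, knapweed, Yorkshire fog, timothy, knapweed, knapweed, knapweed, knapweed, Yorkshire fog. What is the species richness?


Total individuals logged = 12
Distinct species (count of individuals): Yorkshire fog (4), knapweed (6), timothy (2)
Species richness = number of distinct species = 3

3


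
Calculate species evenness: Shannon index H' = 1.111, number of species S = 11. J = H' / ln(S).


ln(11) = 2.39790
J = H' / ln(S) = 1.111 / 2.39790 = 0.463322 ≈ 0.4633

0.4633


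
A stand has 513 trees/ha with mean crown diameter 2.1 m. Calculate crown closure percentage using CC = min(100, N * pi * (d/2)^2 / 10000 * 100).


(d/2)^2 = (2.1/2)^2 = 1.05^2 = 1.1025
Crown area = 3.141593 * 1.1025 = 3.46361 m^2
N * area / 10000 * 100 = 513 * 3.46361 / 10000 * 100 = 17.7683
CC = min(100, 17.7683) = 17.7683 ≈ 17.8%

17.8%


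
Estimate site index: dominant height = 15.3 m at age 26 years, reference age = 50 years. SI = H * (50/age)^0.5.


50/26 = 1.92308
(1.92308)^0.5 = 1.38675
SI = 15.3 * 1.38675 = 21.2173 ≈ 21.2 m

21.2 m


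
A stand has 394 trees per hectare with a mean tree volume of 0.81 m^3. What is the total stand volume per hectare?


V_stand = 394 * 0.81 = 319.14 ≈ 319.1 m^3/ha

319.1 m^3/ha


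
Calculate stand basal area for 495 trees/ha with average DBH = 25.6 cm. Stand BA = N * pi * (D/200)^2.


(D/200)^2 = (25.6/200)^2 = 0.128^2 = 0.016384
Individual BA = 3.141593 * 0.016384 = 0.0514719 m^2
Stand BA = 495 * 0.0514719 = 25.4786 ≈ 25.48 m^2/ha

25.48 m^2/ha


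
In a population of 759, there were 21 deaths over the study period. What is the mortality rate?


Mortality rate = 21 / 759 = 0.027668 ≈ 0.0277

0.0277


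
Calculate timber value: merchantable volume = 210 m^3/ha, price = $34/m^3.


Value = 210 * 34 = $7140/ha

$7140/ha


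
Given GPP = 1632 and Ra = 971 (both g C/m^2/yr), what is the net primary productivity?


NPP = GPP - Ra = 1632 - 971 = 661 g C/m^2/yr

661 g C/m^2/yr


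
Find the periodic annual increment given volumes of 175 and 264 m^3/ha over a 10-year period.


PAI = (V2 - V1) / period = (264 - 175) / 10 = 89 / 10 = 8.90 m^3/ha/yr

8.90 m^3/ha/yr


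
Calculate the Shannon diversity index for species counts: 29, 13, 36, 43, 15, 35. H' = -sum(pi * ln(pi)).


Total N = 29 + 13 + 36 + 43 + 15 + 35 = 171
Per-species terms:
  p = 29/171 = 0.169591; ln(p) = -1.774366; p*ln(p) = 0.169591 * (-1.774366) = -0.300917
  p = 13/171 = 0.076023; ln(p) = -2.576719; p*ln(p) = 0.076023 * (-2.576719) = -0.195890
  p = 36/171 = 0.210526; ln(p) = -1.558146; p*ln(p) = 0.210526 * (-1.558146) = -0.328030
  p = 43/171 = 0.251462; ln(p) = -1.380463; p*ln(p) = 0.251462 * (-1.380463) = -0.347134
  p = 15/171 = 0.087719; ln(p) = -2.433617; p*ln(p) = 0.087719 * (-2.433617) = -0.213474
  p = 35/171 = 0.204678; ln(p) = -1.586317; p*ln(p) = 0.204678 * (-1.586317) = -0.324684
sum(p*ln(p)) = (-0.300917) + (-0.195890) + (-0.328030) + (-0.347134) + (-0.213474) + (-0.324684) = -1.710129
H' = -(-1.710129) = 1.710129 ≈ 1.7101

1.7101


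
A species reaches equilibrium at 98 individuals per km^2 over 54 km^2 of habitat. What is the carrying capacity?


K = 98 * 54 = 5292 individuals

5292 individuals


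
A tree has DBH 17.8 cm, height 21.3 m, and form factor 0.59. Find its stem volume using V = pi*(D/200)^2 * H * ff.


(D/200)^2 = (17.8/200)^2 = 0.089^2 = 0.007921
BA = 3.141593 * 0.007921 = 0.0248846 m^2
V = 0.0248846 * 21.3 * 0.59 = 0.312725 ≈ 0.313 m^3

0.313 m^3


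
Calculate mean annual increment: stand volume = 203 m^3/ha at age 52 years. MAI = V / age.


MAI = 203 / 52 = 3.9038 ≈ 3.90 m^3/ha/yr

3.90 m^3/ha/yr


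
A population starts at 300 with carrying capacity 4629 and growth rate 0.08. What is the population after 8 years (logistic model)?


(K - N0)/N0 = (4629 - 300)/300 = 4329/300 = 14.4300
r*t = 0.08 * 8 = 0.64; exp(-0.64) = 0.527292
14.4300 * 0.527292 = 7.60882
1 + 7.60882 = 8.60882
N = 4629 / 8.60882 = 537.704 ≈ 538

538


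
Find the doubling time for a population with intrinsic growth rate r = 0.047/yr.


td = ln(2) / 0.047 = 0.693147 / 0.047 = 14.7478 ≈ 14.7 years

14.7 years


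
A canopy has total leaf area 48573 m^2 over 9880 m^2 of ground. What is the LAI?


LAI = 48573 / 9880 = 4.9163 ≈ 4.92

4.92


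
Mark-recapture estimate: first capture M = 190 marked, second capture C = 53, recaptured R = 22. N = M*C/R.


N = M * C / R = 190 * 53 / 22 = 10070 / 22 = 457.73 ≈ 458

458 individuals


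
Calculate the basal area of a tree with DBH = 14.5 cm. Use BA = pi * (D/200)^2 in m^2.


D/200 = 14.5/200 = 0.0725 m
(D/200)^2 = 0.0725^2 = 0.00525625
BA = 3.141593 * 0.00525625 = 0.0165130 ≈ 0.0165 m^2

0.0165 m^2


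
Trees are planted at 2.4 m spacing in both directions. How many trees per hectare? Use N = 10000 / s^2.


N = 10000 / 2.4^2 = 10000 / 5.76 = 1736.11 ≈ 1736 trees/ha

1736 trees/ha


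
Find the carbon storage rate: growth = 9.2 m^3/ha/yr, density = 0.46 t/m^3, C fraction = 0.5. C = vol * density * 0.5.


C = 9.2 * 0.46 * 0.5 = 2.116 ≈ 2.12 t C/ha/yr

2.12 t C/ha/yr


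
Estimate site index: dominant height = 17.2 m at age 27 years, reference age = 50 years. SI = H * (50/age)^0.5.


50/27 = 1.85185
(1.85185)^0.5 = 1.36083
SI = 17.2 * 1.36083 = 23.4063 ≈ 23.4 m

23.4 m


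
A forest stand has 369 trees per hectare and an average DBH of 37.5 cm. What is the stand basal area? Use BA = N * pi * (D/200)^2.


(D/200)^2 = (37.5/200)^2 = 0.1875^2 = 0.03515625
Individual BA = 3.141593 * 0.03515625 = 0.110447 m^2
Stand BA = 369 * 0.110447 = 40.7549 ≈ 40.75 m^2/ha

40.75 m^2/ha


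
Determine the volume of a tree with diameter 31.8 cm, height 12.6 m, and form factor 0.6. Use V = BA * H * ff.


(D/200)^2 = (31.8/200)^2 = 0.159^2 = 0.025281
BA = 3.141593 * 0.025281 = 0.0794226 m^2
V = 0.0794226 * 12.6 * 0.6 = 0.600435 ≈ 0.600 m^3

0.600 m^3


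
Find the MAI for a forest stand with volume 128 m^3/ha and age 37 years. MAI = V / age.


MAI = 128 / 37 = 3.4595 ≈ 3.46 m^3/ha/yr

3.46 m^3/ha/yr


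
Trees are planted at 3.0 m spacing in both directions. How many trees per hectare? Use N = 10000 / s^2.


N = 10000 / 3.0^2 = 10000 / 9 = 1111.11 ≈ 1111 trees/ha

1111 trees/ha


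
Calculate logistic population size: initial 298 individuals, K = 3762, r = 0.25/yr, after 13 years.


(K - N0)/N0 = (3762 - 298)/298 = 3464/298 = 11.6242
r*t = 0.25 * 13 = 3.25; exp(-3.25) = 0.0387742
11.6242 * 0.0387742 = 0.450719
1 + 0.450719 = 1.45072
N = 3762 / 1.45072 = 2593.20 ≈ 2593

2593


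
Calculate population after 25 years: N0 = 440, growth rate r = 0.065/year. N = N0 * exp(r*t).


r*t = 0.065 * 25 = 1.625
exp(1.625) = 5.07842
N = 440 * 5.07842 = 2234.50 ≈ 2235

2235


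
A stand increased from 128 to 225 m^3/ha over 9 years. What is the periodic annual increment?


PAI = (V2 - V1) / period = (225 - 128) / 9 = 97 / 9 = 10.7778 ≈ 10.78 m^3/ha/yr

10.78 m^3/ha/yr


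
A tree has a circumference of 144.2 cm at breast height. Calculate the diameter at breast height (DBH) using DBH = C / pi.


DBH = C / pi = 144.2 / 3.141593 = 45.9003 ≈ 45.90 cm

45.90 cm


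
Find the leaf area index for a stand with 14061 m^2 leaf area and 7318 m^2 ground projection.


LAI = 14061 / 7318 = 1.9214 ≈ 1.92

1.92


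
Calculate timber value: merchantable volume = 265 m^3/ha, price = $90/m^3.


Value = 265 * 90 = $23850/ha

$23850/ha


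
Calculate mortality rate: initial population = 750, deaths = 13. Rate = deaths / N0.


Mortality rate = 13 / 750 = 0.017333 ≈ 0.0173

0.0173


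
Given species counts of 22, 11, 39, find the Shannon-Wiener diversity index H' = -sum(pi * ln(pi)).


Total N = 22 + 11 + 39 = 72
Per-species terms:
  p = 22/72 = 0.305556; ln(p) = -1.185622; p*ln(p) = 0.305556 * (-1.185622) = -0.362274
  p = 11/72 = 0.152778; ln(p) = -1.878769; p*ln(p) = 0.152778 * (-1.878769) = -0.287035
  p = 39/72 = 0.541667; ln(p) = -0.613104; p*ln(p) = 0.541667 * (-0.613104) = -0.332098
sum(p*ln(p)) = (-0.362274) + (-0.287035) + (-0.332098) = -0.981407
H' = -(-0.981407) = 0.981407 ≈ 0.9814

0.9814


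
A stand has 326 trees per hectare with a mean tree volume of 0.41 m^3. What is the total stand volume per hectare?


V_stand = 326 * 0.41 = 133.66 ≈ 133.7 m^3/ha

133.7 m^3/ha


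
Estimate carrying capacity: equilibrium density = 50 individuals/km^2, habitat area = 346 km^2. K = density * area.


K = 50 * 346 = 17300 individuals

17300 individuals


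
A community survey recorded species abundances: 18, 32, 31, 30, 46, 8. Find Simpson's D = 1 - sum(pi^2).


Total N = 18 + 32 + 31 + 30 + 46 + 8 = 165
Per-species terms:
  p = 18/165 = 0.109091; p^2 = 0.109091^2 = 0.011901
  p = 32/165 = 0.193939; p^2 = 0.193939^2 = 0.037612
  p = 31/165 = 0.187879; p^2 = 0.187879^2 = 0.035299
  p = 30/165 = 0.181818; p^2 = 0.181818^2 = 0.033058
  p = 46/165 = 0.278788; p^2 = 0.278788^2 = 0.077723
  p = 8/165 = 0.048485; p^2 = 0.048485^2 = 0.002351
sum(p^2) = 0.011901 + 0.037612 + 0.035299 + 0.033058 + 0.077723 + 0.002351 = 0.197944
D = 1 - 0.197944 = 0.802056 ≈ 0.8021

0.8021


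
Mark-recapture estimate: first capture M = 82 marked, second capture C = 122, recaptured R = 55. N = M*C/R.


N = M * C / R = 82 * 122 / 55 = 10004 / 55 = 181.89 ≈ 182

182 individuals


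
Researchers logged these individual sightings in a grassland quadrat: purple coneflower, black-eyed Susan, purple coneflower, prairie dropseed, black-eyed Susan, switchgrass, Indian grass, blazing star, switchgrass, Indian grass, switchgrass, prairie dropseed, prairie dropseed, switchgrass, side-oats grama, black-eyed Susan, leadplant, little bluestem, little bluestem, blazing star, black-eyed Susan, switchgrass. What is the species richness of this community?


Total individuals logged = 22
Distinct species (count of individuals): purple coneflower (2), black-eyed Susan (4), prairie dropseed (3), switchgrass (5), Indian grass (2), blazing star (2), side-oats grama (1), leadplant (1), little bluestem (2)
Species richness = number of distinct species = 9

9


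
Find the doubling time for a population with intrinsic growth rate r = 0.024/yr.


td = ln(2) / 0.024 = 0.693147 / 0.024 = 28.8811 ≈ 28.9 years

28.9 years


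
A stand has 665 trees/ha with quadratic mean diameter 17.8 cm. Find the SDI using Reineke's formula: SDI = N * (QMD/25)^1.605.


QMD/25 = 17.8/25 = 0.712
(0.712)^1.605 = exp(1.605 * ln(0.712)) = exp(1.605 * (-0.339677)) = exp(-0.545182) = 0.579736
SDI = 665 * 0.579736 = 385.524 ≈ 386

386


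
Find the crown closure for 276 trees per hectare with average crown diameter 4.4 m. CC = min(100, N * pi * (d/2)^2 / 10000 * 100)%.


(d/2)^2 = (4.4/2)^2 = 2.2^2 = 4.84
Crown area = 3.141593 * 4.84 = 15.2053 m^2
N * area / 10000 * 100 = 276 * 15.2053 / 10000 * 100 = 41.9666
CC = min(100, 41.9666) = 41.9666 ≈ 42.0%

42.0%


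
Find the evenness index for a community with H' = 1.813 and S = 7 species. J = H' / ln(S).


ln(7) = 1.94591
J = H' / ln(S) = 1.813 / 1.94591 = 0.931698 ≈ 0.9317

0.9317


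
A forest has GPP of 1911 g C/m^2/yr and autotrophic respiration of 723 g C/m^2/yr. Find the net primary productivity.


NPP = GPP - Ra = 1911 - 723 = 1188 g C/m^2/yr

1188 g C/m^2/yr


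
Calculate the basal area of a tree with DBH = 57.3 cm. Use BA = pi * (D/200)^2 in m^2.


D/200 = 57.3/200 = 0.2865 m
(D/200)^2 = 0.2865^2 = 0.08208225
BA = 3.141593 * 0.08208225 = 0.257869 ≈ 0.2579 m^2

0.2579 m^2


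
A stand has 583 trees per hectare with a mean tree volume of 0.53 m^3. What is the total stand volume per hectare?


V_stand = 583 * 0.53 = 308.99 ≈ 309.0 m^3/ha

309.0 m^3/ha


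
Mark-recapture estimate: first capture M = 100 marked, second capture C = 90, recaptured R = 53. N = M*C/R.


N = M * C / R = 100 * 90 / 53 = 9000 / 53 = 169.81 ≈ 170

170 individuals


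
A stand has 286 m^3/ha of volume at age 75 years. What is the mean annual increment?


MAI = 286 / 75 = 3.8133 ≈ 3.81 m^3/ha/yr

3.81 m^3/ha/yr


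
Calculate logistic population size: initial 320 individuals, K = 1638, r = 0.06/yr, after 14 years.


(K - N0)/N0 = (1638 - 320)/320 = 1318/320 = 4.11875
r*t = 0.06 * 14 = 0.84; exp(-0.84) = 0.431711
4.11875 * 0.431711 = 1.77811
1 + 1.77811 = 2.77811
N = 1638 / 2.77811 = 589.609 ≈ 590

590


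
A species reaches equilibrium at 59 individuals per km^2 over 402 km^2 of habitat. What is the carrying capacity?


K = 59 * 402 = 23718 individuals

23718 individuals


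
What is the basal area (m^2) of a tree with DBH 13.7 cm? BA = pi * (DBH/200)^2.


D/200 = 13.7/200 = 0.0685 m
(D/200)^2 = 0.0685^2 = 0.00469225
BA = 3.141593 * 0.00469225 = 0.0147411 ≈ 0.0147 m^2

0.0147 m^2


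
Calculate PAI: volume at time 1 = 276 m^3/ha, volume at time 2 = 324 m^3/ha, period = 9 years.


PAI = (V2 - V1) / period = (324 - 276) / 9 = 48 / 9 = 5.3333 ≈ 5.33 m^3/ha/yr

5.33 m^3/ha/yr


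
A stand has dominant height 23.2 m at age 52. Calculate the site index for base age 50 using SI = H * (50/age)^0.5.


50/52 = 0.961538
(0.961538)^0.5 = 0.980580
SI = 23.2 * 0.980580 = 22.7495 ≈ 22.7 m

22.7 m


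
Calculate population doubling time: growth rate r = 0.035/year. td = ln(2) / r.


td = ln(2) / 0.035 = 0.693147 / 0.035 = 19.8042 ≈ 19.8 years

19.8 years


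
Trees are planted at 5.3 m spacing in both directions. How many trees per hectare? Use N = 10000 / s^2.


N = 10000 / 5.3^2 = 10000 / 28.09 = 355.999 ≈ 356 trees/ha

356 trees/ha


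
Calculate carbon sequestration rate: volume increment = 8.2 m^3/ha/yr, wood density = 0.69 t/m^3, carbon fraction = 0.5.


C = 8.2 * 0.69 * 0.5 = 2.829 ≈ 2.83 t C/ha/yr

2.83 t C/ha/yr


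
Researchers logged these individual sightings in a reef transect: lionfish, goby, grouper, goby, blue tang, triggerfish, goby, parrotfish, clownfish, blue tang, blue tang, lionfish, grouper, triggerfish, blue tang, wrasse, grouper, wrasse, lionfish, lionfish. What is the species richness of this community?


Total individuals logged = 20
Distinct species (count of individuals): lionfish (4), goby (3), grouper (3), blue tang (4), triggerfish (2), parrotfish (1), clownfish (1), wrasse (2)
Species richness = number of distinct species = 8

8


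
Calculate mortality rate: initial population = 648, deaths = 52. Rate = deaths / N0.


Mortality rate = 52 / 648 = 0.080247 ≈ 0.0802

0.0802


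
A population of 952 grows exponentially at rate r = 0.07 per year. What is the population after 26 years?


r*t = 0.07 * 26 = 1.82
exp(1.82) = 6.17186
N = 952 * 6.17186 = 5875.61 ≈ 5876

5876


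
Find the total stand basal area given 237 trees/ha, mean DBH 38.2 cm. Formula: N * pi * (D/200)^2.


(D/200)^2 = (38.2/200)^2 = 0.191^2 = 0.036481
Individual BA = 3.141593 * 0.036481 = 0.114608 m^2
Stand BA = 237 * 0.114608 = 27.1621 ≈ 27.16 m^2/ha

27.16 m^2/ha


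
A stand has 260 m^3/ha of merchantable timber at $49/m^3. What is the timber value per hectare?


Value = 260 * 49 = $12740/ha

$12740/ha


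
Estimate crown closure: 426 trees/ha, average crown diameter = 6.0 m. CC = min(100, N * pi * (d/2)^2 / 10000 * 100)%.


(d/2)^2 = (6.0/2)^2 = 3^2 = 9
Crown area = 3.141593 * 9 = 28.2743 m^2
N * area / 10000 * 100 = 426 * 28.2743 / 10000 * 100 = 120.449
CC = min(100, 120.449) = 100%

100%


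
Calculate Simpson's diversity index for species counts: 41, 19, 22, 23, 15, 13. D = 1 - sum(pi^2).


Total N = 41 + 19 + 22 + 23 + 15 + 13 = 133
Per-species terms:
  p = 41/133 = 0.308271; p^2 = 0.308271^2 = 0.095031
  p = 19/133 = 0.142857; p^2 = 0.142857^2 = 0.020408
  p = 22/133 = 0.165414; p^2 = 0.165414^2 = 0.027362
  p = 23/133 = 0.172932; p^2 = 0.172932^2 = 0.029905
  p = 15/133 = 0.112782; p^2 = 0.112782^2 = 0.012720
  p = 13/133 = 0.097744; p^2 = 0.097744^2 = 0.009554
sum(p^2) = 0.095031 + 0.020408 + 0.027362 + 0.029905 + 0.012720 + 0.009554 = 0.194980
D = 1 - 0.194980 = 0.805020 ≈ 0.8050

0.8050


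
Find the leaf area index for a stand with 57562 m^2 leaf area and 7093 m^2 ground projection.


LAI = 57562 / 7093 = 8.1153 ≈ 8.12

8.12


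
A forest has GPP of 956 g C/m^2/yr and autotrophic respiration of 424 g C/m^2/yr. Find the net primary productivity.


NPP = GPP - Ra = 956 - 424 = 532 g C/m^2/yr

532 g C/m^2/yr


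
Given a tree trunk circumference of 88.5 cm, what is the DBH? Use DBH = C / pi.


DBH = C / pi = 88.5 / 3.141593 = 28.1704 ≈ 28.17 cm

28.17 cm


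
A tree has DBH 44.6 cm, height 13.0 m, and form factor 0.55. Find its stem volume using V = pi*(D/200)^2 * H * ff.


(D/200)^2 = (44.6/200)^2 = 0.223^2 = 0.049729
BA = 3.141593 * 0.049729 = 0.156228 m^2
V = 0.156228 * 13.0 * 0.55 = 1.11703 ≈ 1.117 m^3

1.117 m^3


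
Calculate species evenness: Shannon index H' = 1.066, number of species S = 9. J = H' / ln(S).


ln(9) = 2.19722
J = H' / ln(S) = 1.066 / 2.19722 = 0.485159 ≈ 0.4852

0.4852


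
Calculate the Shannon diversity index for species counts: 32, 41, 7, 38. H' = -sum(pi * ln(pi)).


Total N = 32 + 41 + 7 + 38 = 118
Per-species terms:
  p = 32/118 = 0.271186; ln(p) = -1.304950; p*ln(p) = 0.271186 * (-1.304950) = -0.353884
  p = 41/118 = 0.347458; ln(p) = -1.057111; p*ln(p) = 0.347458 * (-1.057111) = -0.367302
  p = 7/118 = 0.059322; ln(p) = -2.824775; p*ln(p) = 0.059322 * (-2.824775) = -0.167571
  p = 38/118 = 0.322034; ln(p) = -1.133098; p*ln(p) = 0.322034 * (-1.133098) = -0.364896
sum(p*ln(p)) = (-0.353884) + (-0.367302) + (-0.167571) + (-0.364896) = -1.253653
H' = -(-1.253653) = 1.253653 ≈ 1.2537

1.2537


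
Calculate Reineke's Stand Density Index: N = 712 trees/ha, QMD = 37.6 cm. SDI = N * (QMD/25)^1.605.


QMD/25 = 37.6/25 = 1.504
(1.504)^1.605 = exp(1.605 * ln(1.504)) = exp(1.605 * 0.408128) = exp(0.655045) = 1.92523
SDI = 712 * 1.92523 = 1370.76 ≈ 1371

1371


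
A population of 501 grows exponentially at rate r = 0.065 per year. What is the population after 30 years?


r*t = 0.065 * 30 = 1.95
exp(1.95) = 7.02869
N = 501 * 7.02869 = 3521.37 ≈ 3521

3521


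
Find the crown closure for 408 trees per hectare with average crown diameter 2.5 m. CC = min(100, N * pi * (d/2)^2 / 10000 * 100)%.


(d/2)^2 = (2.5/2)^2 = 1.25^2 = 1.5625
Crown area = 3.141593 * 1.5625 = 4.90874 m^2
N * area / 10000 * 100 = 408 * 4.90874 / 10000 * 100 = 20.0277
CC = min(100, 20.0277) = 20.0277 ≈ 20.0%

20.0%


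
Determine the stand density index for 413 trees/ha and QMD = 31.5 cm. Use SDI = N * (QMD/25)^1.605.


QMD/25 = 31.5/25 = 1.26
(1.26)^1.605 = exp(1.605 * ln(1.26)) = exp(1.605 * 0.231112) = exp(0.370935) = 1.44909
SDI = 413 * 1.44909 = 598.474 ≈ 598

598
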